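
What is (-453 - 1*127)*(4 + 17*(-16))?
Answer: 155440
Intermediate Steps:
(-453 - 1*127)*(4 + 17*(-16)) = (-453 - 127)*(4 - 272) = -580*(-268) = 155440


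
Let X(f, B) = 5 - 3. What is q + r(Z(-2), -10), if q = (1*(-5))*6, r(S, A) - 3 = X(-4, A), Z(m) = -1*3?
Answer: -25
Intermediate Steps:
Z(m) = -3
X(f, B) = 2
r(S, A) = 5 (r(S, A) = 3 + 2 = 5)
q = -30 (q = -5*6 = -30)
q + r(Z(-2), -10) = -30 + 5 = -25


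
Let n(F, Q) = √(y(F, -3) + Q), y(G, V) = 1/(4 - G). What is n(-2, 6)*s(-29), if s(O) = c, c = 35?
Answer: 35*√222/6 ≈ 86.915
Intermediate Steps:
s(O) = 35
n(F, Q) = √(Q - 1/(-4 + F)) (n(F, Q) = √(-1/(-4 + F) + Q) = √(Q - 1/(-4 + F)))
n(-2, 6)*s(-29) = √((-1 + 6*(-4 - 2))/(-4 - 2))*35 = √((-1 + 6*(-6))/(-6))*35 = √(-(-1 - 36)/6)*35 = √(-⅙*(-37))*35 = √(37/6)*35 = (√222/6)*35 = 35*√222/6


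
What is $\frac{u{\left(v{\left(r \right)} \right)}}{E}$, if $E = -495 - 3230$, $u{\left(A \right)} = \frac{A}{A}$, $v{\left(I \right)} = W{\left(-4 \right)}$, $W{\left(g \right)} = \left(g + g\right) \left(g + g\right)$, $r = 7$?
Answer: $- \frac{1}{3725} \approx -0.00026846$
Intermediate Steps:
$W{\left(g \right)} = 4 g^{2}$ ($W{\left(g \right)} = 2 g 2 g = 4 g^{2}$)
$v{\left(I \right)} = 64$ ($v{\left(I \right)} = 4 \left(-4\right)^{2} = 4 \cdot 16 = 64$)
$u{\left(A \right)} = 1$
$E = -3725$ ($E = -495 - 3230 = -3725$)
$\frac{u{\left(v{\left(r \right)} \right)}}{E} = 1 \frac{1}{-3725} = 1 \left(- \frac{1}{3725}\right) = - \frac{1}{3725}$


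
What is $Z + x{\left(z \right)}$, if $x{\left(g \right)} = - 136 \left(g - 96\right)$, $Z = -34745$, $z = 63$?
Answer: $-30257$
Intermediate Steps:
$x{\left(g \right)} = 13056 - 136 g$ ($x{\left(g \right)} = - 136 \left(-96 + g\right) = 13056 - 136 g$)
$Z + x{\left(z \right)} = -34745 + \left(13056 - 8568\right) = -34745 + 4488 = -30257$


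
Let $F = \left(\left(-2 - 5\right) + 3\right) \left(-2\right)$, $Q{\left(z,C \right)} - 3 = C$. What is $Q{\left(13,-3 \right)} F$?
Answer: $0$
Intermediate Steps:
$Q{\left(z,C \right)} = 3 + C$
$F = 8$ ($F = \left(-7 + 3\right) \left(-2\right) = \left(-4\right) \left(-2\right) = 8$)
$Q{\left(13,-3 \right)} F = \left(3 - 3\right) 8 = 0 \cdot 8 = 0$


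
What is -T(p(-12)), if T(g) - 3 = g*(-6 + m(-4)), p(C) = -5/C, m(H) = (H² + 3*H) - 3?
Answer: -11/12 ≈ -0.91667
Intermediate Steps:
m(H) = -3 + H² + 3*H
T(g) = 3 - 5*g (T(g) = 3 + g*(-6 + (-3 + (-4)² + 3*(-4))) = 3 + g*(-6 + (-3 + 16 - 12)) = 3 + g*(-6 + 1) = 3 + g*(-5) = 3 - 5*g)
-T(p(-12)) = -(3 - (-25)/(-12)) = -(3 - (-25)*(-1)/12) = -(3 - 5*5/12) = -(3 - 25/12) = -1*11/12 = -11/12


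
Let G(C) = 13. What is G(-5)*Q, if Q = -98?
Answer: -1274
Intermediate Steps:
G(-5)*Q = 13*(-98) = -1274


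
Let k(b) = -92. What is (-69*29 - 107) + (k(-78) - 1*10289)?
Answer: -12489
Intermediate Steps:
(-69*29 - 107) + (k(-78) - 1*10289) = (-69*29 - 107) + (-92 - 1*10289) = (-2001 - 107) + (-92 - 10289) = -2108 - 10381 = -12489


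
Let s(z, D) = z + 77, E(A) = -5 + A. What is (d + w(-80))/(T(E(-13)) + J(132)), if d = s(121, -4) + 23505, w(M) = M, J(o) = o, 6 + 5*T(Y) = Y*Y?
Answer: 118115/978 ≈ 120.77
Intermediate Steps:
T(Y) = -6/5 + Y²/5 (T(Y) = -6/5 + (Y*Y)/5 = -6/5 + Y²/5)
s(z, D) = 77 + z
d = 23703 (d = (77 + 121) + 23505 = 198 + 23505 = 23703)
(d + w(-80))/(T(E(-13)) + J(132)) = (23703 - 80)/((-6/5 + (-5 - 13)²/5) + 132) = 23623/((-6/5 + (⅕)*(-18)²) + 132) = 23623/((-6/5 + (⅕)*324) + 132) = 23623/((-6/5 + 324/5) + 132) = 23623/(318/5 + 132) = 23623/(978/5) = 23623*(5/978) = 118115/978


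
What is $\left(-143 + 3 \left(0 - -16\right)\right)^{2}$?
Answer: $9025$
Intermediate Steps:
$\left(-143 + 3 \left(0 - -16\right)\right)^{2} = \left(-143 + 3 \left(0 + 16\right)\right)^{2} = \left(-143 + 3 \cdot 16\right)^{2} = \left(-143 + 48\right)^{2} = \left(-95\right)^{2} = 9025$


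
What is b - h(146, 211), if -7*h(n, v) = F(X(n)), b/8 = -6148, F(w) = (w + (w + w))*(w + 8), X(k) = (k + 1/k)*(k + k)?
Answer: 5453652796/7 ≈ 7.7909e+8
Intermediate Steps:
X(k) = 2*k*(k + 1/k) (X(k) = (k + 1/k)*(2*k) = 2*k*(k + 1/k))
F(w) = 3*w*(8 + w) (F(w) = (w + 2*w)*(8 + w) = (3*w)*(8 + w) = 3*w*(8 + w))
b = -49184 (b = 8*(-6148) = -49184)
h(n, v) = -3*(2 + 2*n²)*(10 + 2*n²)/7 (h(n, v) = -3*(2 + 2*n²)*(8 + (2 + 2*n²))/7 = -3*(2 + 2*n²)*(10 + 2*n²)/7)
b - h(146, 211) = -49184 - (-12)*(1 + 146²)*(5 + 146²)/7 = -49184 - (-12)*(1 + 21316)*(5 + 21316)/7 = -49184 - (-12)*21317*21321/7 = -49184 - 1*(-5453997084/7) = -49184 + 5453997084/7 = 5453652796/7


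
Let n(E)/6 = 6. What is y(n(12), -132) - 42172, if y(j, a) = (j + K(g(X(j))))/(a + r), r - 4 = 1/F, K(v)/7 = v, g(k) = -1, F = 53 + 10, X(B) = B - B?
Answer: -340034663/8063 ≈ -42172.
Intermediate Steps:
X(B) = 0
F = 63
n(E) = 36 (n(E) = 6*6 = 36)
K(v) = 7*v
r = 253/63 (r = 4 + 1/63 = 253/63 ≈ 4.0159)
y(j, a) = (-7 + j)/(253/63 + a) (y(j, a) = (j + 7*(-1))/(a + 253/63) = (j - 7)/(253/63 + a) = (-7 + j)/(253/63 + a))
y(n(12), -132) - 42172 = 63*(-7 + 36)/(253 + 63*(-132)) - 42172 = 63*29/(253 - 8316) - 42172 = 63*29/(-8063) - 42172 = 63*(-1/8063)*29 - 42172 = -1827/8063 - 42172 = -340034663/8063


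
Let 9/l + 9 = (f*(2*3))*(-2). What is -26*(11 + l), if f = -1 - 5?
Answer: -2028/7 ≈ -289.71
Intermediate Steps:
f = -6
l = ⅐ (l = 9/(-9 - 12*3*(-2)) = 9/(-9 - 6*6*(-2)) = 9/(-9 - 36*(-2)) = 9/(-9 + 72) = 9/63 = 9*(1/63) = ⅐ ≈ 0.14286)
-26*(11 + l) = -26*(11 + ⅐) = -26*78/7 = -2028/7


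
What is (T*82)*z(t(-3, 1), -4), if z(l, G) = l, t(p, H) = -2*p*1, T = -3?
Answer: -1476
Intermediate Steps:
t(p, H) = -2*p
(T*82)*z(t(-3, 1), -4) = (-3*82)*(-2*(-3)) = -246*6 = -1476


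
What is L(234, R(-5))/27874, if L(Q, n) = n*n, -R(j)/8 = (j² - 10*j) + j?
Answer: 22400/1991 ≈ 11.251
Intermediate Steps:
R(j) = -8*j² + 72*j (R(j) = -8*((j² - 10*j) + j) = -8*(j² - 9*j) = -8*j² + 72*j)
L(Q, n) = n²
L(234, R(-5))/27874 = (8*(-5)*(9 - 1*(-5)))²/27874 = (8*(-5)*(9 + 5))²*(1/27874) = (8*(-5)*14)²*(1/27874) = (-560)²*(1/27874) = 313600*(1/27874) = 22400/1991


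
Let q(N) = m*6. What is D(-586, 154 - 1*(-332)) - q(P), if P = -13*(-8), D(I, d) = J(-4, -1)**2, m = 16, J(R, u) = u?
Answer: -95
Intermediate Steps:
D(I, d) = 1 (D(I, d) = (-1)**2 = 1)
P = 104
q(N) = 96 (q(N) = 16*6 = 96)
D(-586, 154 - 1*(-332)) - q(P) = 1 - 1*96 = 1 - 96 = -95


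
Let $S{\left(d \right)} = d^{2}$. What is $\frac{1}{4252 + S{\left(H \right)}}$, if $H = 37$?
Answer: $\frac{1}{5621} \approx 0.0001779$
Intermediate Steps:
$\frac{1}{4252 + S{\left(H \right)}} = \frac{1}{4252 + 37^{2}} = \frac{1}{4252 + 1369} = \frac{1}{5621}$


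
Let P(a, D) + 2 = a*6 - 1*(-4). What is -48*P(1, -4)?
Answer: -384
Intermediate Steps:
P(a, D) = 2 + 6*a (P(a, D) = -2 + (a*6 - 1*(-4)) = -2 + (6*a + 4) = -2 + (4 + 6*a) = 2 + 6*a)
-48*P(1, -4) = -48*(2 + 6*1) = -48*(2 + 6) = -48*8 = -384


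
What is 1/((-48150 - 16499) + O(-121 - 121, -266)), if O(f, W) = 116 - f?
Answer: -1/64291 ≈ -1.5554e-5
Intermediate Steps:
1/((-48150 - 16499) + O(-121 - 121, -266)) = 1/((-48150 - 16499) + (116 - (-121 - 121))) = 1/(-64649 + (116 - 1*(-242))) = 1/(-64649 + (116 + 242)) = 1/(-64649 + 358) = 1/(-64291) = -1/64291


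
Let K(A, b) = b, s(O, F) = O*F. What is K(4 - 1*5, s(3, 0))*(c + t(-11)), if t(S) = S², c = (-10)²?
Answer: 0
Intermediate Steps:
s(O, F) = F*O
c = 100
K(4 - 1*5, s(3, 0))*(c + t(-11)) = (0*3)*(100 + (-11)²) = 0*(100 + 121) = 0*221 = 0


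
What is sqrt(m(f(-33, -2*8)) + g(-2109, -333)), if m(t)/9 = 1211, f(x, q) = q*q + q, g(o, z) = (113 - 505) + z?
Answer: sqrt(10174) ≈ 100.87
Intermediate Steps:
g(o, z) = -392 + z
f(x, q) = q + q**2 (f(x, q) = q**2 + q = q + q**2)
m(t) = 10899 (m(t) = 9*1211 = 10899)
sqrt(m(f(-33, -2*8)) + g(-2109, -333)) = sqrt(10899 + (-392 - 333)) = sqrt(10899 - 725) = sqrt(10174)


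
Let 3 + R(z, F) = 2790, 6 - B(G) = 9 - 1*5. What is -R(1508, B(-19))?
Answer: -2787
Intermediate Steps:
B(G) = 2 (B(G) = 6 - (9 - 1*5) = 6 - (9 - 5) = 6 - 1*4 = 6 - 4 = 2)
R(z, F) = 2787 (R(z, F) = -3 + 2790 = 2787)
-R(1508, B(-19)) = -1*2787 = -2787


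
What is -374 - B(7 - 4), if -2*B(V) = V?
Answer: -745/2 ≈ -372.50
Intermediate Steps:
B(V) = -V/2
-374 - B(7 - 4) = -374 - (-1)*(7 - 4)/2 = -374 - (-1)*3/2 = -374 - 1*(-3/2) = -374 + 3/2 = -745/2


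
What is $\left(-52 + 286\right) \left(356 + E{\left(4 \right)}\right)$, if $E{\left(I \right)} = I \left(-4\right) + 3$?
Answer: $80262$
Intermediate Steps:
$E{\left(I \right)} = 3 - 4 I$ ($E{\left(I \right)} = - 4 I + 3 = 3 - 4 I$)
$\left(-52 + 286\right) \left(356 + E{\left(4 \right)}\right) = \left(-52 + 286\right) \left(356 + \left(3 - 16\right)\right) = 234 \left(356 + \left(3 - 16\right)\right) = 234 \left(356 - 13\right) = 234 \cdot 343 = 80262$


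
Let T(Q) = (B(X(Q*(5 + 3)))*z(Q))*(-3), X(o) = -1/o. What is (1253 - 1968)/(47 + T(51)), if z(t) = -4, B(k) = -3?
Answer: -65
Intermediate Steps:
T(Q) = -36 (T(Q) = -3*(-4)*(-3) = 12*(-3) = -36)
(1253 - 1968)/(47 + T(51)) = (1253 - 1968)/(47 - 36) = -715/11 = -715*1/11 = -65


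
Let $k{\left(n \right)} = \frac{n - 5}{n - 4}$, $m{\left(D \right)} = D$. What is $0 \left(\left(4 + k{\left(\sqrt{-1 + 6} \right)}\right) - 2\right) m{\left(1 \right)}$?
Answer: $0$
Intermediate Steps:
$k{\left(n \right)} = \frac{-5 + n}{-4 + n}$
$0 \left(\left(4 + k{\left(\sqrt{-1 + 6} \right)}\right) - 2\right) m{\left(1 \right)} = 0 \left(\left(4 + \frac{-5 + \sqrt{-1 + 6}}{-4 + \sqrt{-1 + 6}}\right) - 2\right) 1 = 0 \left(\left(4 + \frac{-5 + \sqrt{5}}{-4 + \sqrt{5}}\right) - 2\right) 1 = 0 \left(2 + \frac{-5 + \sqrt{5}}{-4 + \sqrt{5}}\right) 1 = 0 \cdot 1 = 0$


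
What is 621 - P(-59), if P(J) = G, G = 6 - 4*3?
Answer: 627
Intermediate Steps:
G = -6 (G = 6 - 12 = -6)
P(J) = -6
621 - P(-59) = 621 - 1*(-6) = 621 + 6 = 627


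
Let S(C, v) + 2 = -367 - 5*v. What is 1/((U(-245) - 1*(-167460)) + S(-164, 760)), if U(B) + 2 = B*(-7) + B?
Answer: 1/164759 ≈ 6.0695e-6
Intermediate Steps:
U(B) = -2 - 6*B (U(B) = -2 + (B*(-7) + B) = -2 + (-7*B + B) = -2 - 6*B)
S(C, v) = -369 - 5*v (S(C, v) = -2 + (-367 - 5*v) = -369 - 5*v)
1/((U(-245) - 1*(-167460)) + S(-164, 760)) = 1/(((-2 - 6*(-245)) - 1*(-167460)) + (-369 - 5*760)) = 1/(((-2 + 1470) + 167460) + (-369 - 3800)) = 1/((1468 + 167460) - 4169) = 1/(168928 - 4169) = 1/164759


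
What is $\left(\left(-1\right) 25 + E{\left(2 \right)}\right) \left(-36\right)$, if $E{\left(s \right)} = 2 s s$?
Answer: $612$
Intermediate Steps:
$E{\left(s \right)} = 2 s^{2}$
$\left(\left(-1\right) 25 + E{\left(2 \right)}\right) \left(-36\right) = \left(\left(-1\right) 25 + 2 \cdot 2^{2}\right) \left(-36\right) = \left(-25 + 2 \cdot 4\right) \left(-36\right) = \left(-25 + 8\right) \left(-36\right) = \left(-17\right) \left(-36\right) = 612$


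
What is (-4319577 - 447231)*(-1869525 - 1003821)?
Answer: 13696688699568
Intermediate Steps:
(-4319577 - 447231)*(-1869525 - 1003821) = -4766808*(-2873346) = 13696688699568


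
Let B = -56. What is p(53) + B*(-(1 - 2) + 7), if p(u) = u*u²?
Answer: 148429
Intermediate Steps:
p(u) = u³
p(53) + B*(-(1 - 2) + 7) = 53³ - 56*(-(1 - 2) + 7) = 148877 - 56*(-1*(-1) + 7) = 148877 - 56*(1 + 7) = 148877 - 56*8 = 148877 - 448 = 148429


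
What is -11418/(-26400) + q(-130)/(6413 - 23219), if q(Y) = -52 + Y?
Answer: 1490119/3361200 ≈ 0.44333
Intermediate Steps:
-11418/(-26400) + q(-130)/(6413 - 23219) = -11418/(-26400) + (-52 - 130)/(6413 - 23219) = -11418*(-1/26400) - 182/(-16806) = 173/400 - 182*(-1/16806) = 173/400 + 91/8403 = 1490119/3361200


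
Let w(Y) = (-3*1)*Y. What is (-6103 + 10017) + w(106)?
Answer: 3596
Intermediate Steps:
w(Y) = -3*Y
(-6103 + 10017) + w(106) = (-6103 + 10017) - 3*106 = 3914 - 318 = 3596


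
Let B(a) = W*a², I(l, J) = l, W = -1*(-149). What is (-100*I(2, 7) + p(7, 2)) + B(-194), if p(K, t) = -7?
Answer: 5607557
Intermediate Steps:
W = 149
B(a) = 149*a²
(-100*I(2, 7) + p(7, 2)) + B(-194) = (-100*2 - 7) + 149*(-194)² = (-200 - 7) + 149*37636 = -207 + 5607764 = 5607557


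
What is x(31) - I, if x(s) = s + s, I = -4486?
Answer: 4548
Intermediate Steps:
x(s) = 2*s
x(31) - I = 2*31 - 1*(-4486) = 62 + 4486 = 4548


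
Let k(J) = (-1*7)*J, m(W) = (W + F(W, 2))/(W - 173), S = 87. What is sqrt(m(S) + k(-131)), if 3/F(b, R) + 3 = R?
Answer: sqrt(1693727)/43 ≈ 30.266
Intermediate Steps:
F(b, R) = 3/(-3 + R)
m(W) = (-3 + W)/(-173 + W) (m(W) = (W + 3/(-3 + 2))/(W - 173) = (W + 3/(-1))/(-173 + W) = (W + 3*(-1))/(-173 + W) = (W - 3)/(-173 + W) = (-3 + W)/(-173 + W))
k(J) = -7*J
sqrt(m(S) + k(-131)) = sqrt((-3 + 87)/(-173 + 87) - 7*(-131)) = sqrt(84/(-86) + 917) = sqrt(-1/86*84 + 917) = sqrt(-42/43 + 917) = sqrt(39389/43) = sqrt(1693727)/43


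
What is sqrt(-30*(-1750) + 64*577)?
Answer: 2*sqrt(22357) ≈ 299.04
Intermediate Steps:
sqrt(-30*(-1750) + 64*577) = sqrt(52500 + 36928) = sqrt(89428) = 2*sqrt(22357)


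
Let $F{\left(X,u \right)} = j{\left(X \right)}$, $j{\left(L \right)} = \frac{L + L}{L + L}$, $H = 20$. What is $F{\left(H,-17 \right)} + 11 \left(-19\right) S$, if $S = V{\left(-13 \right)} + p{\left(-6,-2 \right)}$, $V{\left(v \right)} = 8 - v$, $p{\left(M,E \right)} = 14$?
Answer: $-7314$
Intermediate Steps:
$S = 35$ ($S = \left(8 - -13\right) + 14 = \left(8 + 13\right) + 14 = 21 + 14 = 35$)
$j{\left(L \right)} = 1$ ($j{\left(L \right)} = \frac{2 L}{2 L} = 2 L \frac{1}{2 L} = 1$)
$F{\left(X,u \right)} = 1$
$F{\left(H,-17 \right)} + 11 \left(-19\right) S = 1 + 11 \left(-19\right) 35 = 1 - 7315 = -7314$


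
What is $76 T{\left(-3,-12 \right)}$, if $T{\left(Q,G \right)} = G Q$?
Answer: $2736$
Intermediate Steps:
$76 T{\left(-3,-12 \right)} = 76 \left(\left(-12\right) \left(-3\right)\right) = 76 \cdot 36 = 2736$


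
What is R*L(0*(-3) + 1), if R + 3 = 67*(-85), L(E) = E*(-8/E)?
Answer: 45584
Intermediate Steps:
L(E) = -8
R = -5698 (R = -3 + 67*(-85) = -3 - 5695 = -5698)
R*L(0*(-3) + 1) = -5698*(-8) = 45584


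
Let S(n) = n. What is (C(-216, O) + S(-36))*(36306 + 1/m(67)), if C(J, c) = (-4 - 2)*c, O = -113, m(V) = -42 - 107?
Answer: 3472958706/149 ≈ 2.3308e+7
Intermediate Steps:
m(V) = -149
C(J, c) = -6*c
(C(-216, O) + S(-36))*(36306 + 1/m(67)) = (-6*(-113) - 36)*(36306 + 1/(-149)) = (678 - 36)*(36306 - 1/149) = 642*(5409593/149) = 3472958706/149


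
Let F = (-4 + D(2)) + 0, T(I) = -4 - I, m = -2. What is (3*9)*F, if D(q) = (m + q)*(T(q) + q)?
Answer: -108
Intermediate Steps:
D(q) = 8 - 4*q (D(q) = (-2 + q)*((-4 - q) + q) = (-2 + q)*(-4) = 8 - 4*q)
F = -4 (F = (-4 + (8 - 4*2)) + 0 = (-4 + (8 - 8)) + 0 = (-4 + 0) + 0 = -4 + 0 = -4)
(3*9)*F = (3*9)*(-4) = 27*(-4) = -108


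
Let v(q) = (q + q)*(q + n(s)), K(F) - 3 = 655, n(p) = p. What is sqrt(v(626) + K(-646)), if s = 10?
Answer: sqrt(796930) ≈ 892.71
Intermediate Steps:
K(F) = 658 (K(F) = 3 + 655 = 658)
v(q) = 2*q*(10 + q) (v(q) = (q + q)*(q + 10) = (2*q)*(10 + q) = 2*q*(10 + q))
sqrt(v(626) + K(-646)) = sqrt(2*626*(10 + 626) + 658) = sqrt(2*626*636 + 658) = sqrt(796272 + 658) = sqrt(796930)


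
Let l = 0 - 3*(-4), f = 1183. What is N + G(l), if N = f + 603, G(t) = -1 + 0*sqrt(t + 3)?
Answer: 1785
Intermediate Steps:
l = 12 (l = 0 + 12 = 12)
G(t) = -1 (G(t) = -1 + 0*sqrt(3 + t) = -1 + 0 = -1)
N = 1786 (N = 1183 + 603 = 1786)
N + G(l) = 1786 - 1 = 1785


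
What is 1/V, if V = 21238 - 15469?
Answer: 1/5769 ≈ 0.00017334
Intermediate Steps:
V = 5769
1/V = 1/5769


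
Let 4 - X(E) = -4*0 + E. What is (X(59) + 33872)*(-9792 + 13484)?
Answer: 124852364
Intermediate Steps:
X(E) = 4 - E (X(E) = 4 - (-4*0 + E) = 4 - (0 + E) = 4 - E)
(X(59) + 33872)*(-9792 + 13484) = ((4 - 1*59) + 33872)*(-9792 + 13484) = ((4 - 59) + 33872)*3692 = (-55 + 33872)*3692 = 33817*3692 = 124852364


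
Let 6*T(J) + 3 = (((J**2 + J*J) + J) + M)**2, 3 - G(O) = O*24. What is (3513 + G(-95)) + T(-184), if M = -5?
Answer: 2279695151/3 ≈ 7.5990e+8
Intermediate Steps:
G(O) = 3 - 24*O (G(O) = 3 - O*24 = 3 - 24*O)
T(J) = -1/2 + (-5 + J + 2*J**2)**2/6 (T(J) = -1/2 + (((J**2 + J*J) + J) - 5)**2/6 = -1/2 + (((J**2 + J**2) + J) - 5)**2/6 = -1/2 + ((2*J**2 + J) - 5)**2/6 = -1/2 + ((J + 2*J**2) - 5)**2/6 = -1/2 + (-5 + J + 2*J**2)**2/6)
(3513 + G(-95)) + T(-184) = (3513 + (3 - 24*(-95))) + (-1/2 + (-5 - 184 + 2*(-184)**2)**2/6) = (3513 + (3 + 2280)) + (-1/2 + (-5 - 184 + 2*33856)**2/6) = (3513 + 2283) + (-1/2 + (-5 - 184 + 67712)**2/6) = 5796 + (-1/2 + (1/6)*67523**2) = 5796 + (-1/2 + (1/6)*4559355529) = 5796 + (-1/2 + 4559355529/6) = 5796 + 2279677763/3 = 2279695151/3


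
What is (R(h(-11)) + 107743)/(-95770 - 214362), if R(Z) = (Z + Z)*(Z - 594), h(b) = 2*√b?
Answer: -107655/310132 + 594*I*√11/77533 ≈ -0.34713 + 0.025409*I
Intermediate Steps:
R(Z) = 2*Z*(-594 + Z) (R(Z) = (2*Z)*(-594 + Z) = 2*Z*(-594 + Z))
(R(h(-11)) + 107743)/(-95770 - 214362) = (2*(2*√(-11))*(-594 + 2*√(-11)) + 107743)/(-95770 - 214362) = (2*(2*(I*√11))*(-594 + 2*(I*√11)) + 107743)/(-310132) = (2*(2*I*√11)*(-594 + 2*I*√11) + 107743)*(-1/310132) = (4*I*√11*(-594 + 2*I*√11) + 107743)*(-1/310132) = (107743 + 4*I*√11*(-594 + 2*I*√11))*(-1/310132) = -107743/310132 - I*√11*(-594 + 2*I*√11)/77533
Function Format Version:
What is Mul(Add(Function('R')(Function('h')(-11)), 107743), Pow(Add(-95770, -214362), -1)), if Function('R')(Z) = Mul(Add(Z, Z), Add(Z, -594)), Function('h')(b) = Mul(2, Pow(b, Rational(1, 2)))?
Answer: Add(Rational(-107655, 310132), Mul(Rational(594, 77533), I, Pow(11, Rational(1, 2)))) ≈ Add(-0.34713, Mul(0.025409, I))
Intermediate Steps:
Function('R')(Z) = Mul(2, Z, Add(-594, Z)) (Function('R')(Z) = Mul(Mul(2, Z), Add(-594, Z)) = Mul(2, Z, Add(-594, Z)))
Mul(Add(Function('R')(Function('h')(-11)), 107743), Pow(Add(-95770, -214362), -1)) = Mul(Add(Mul(2, Mul(2, Pow(-11, Rational(1, 2))), Add(-594, Mul(2, Pow(-11, Rational(1, 2))))), 107743), Pow(Add(-95770, -214362), -1)) = Mul(Add(Mul(2, Mul(2, Mul(I, Pow(11, Rational(1, 2)))), Add(-594, Mul(2, Mul(I, Pow(11, Rational(1, 2)))))), 107743), Pow(-310132, -1)) = Mul(Add(Mul(2, Mul(2, I, Pow(11, Rational(1, 2))), Add(-594, Mul(2, I, Pow(11, Rational(1, 2))))), 107743), Rational(-1, 310132)) = Mul(Add(Mul(4, I, Pow(11, Rational(1, 2)), Add(-594, Mul(2, I, Pow(11, Rational(1, 2))))), 107743), Rational(-1, 310132)) = Mul(Add(107743, Mul(4, I, Pow(11, Rational(1, 2)), Add(-594, Mul(2, I, Pow(11, Rational(1, 2)))))), Rational(-1, 310132)) = Add(Rational(-107743, 310132), Mul(Rational(-1, 77533), I, Pow(11, Rational(1, 2)), Add(-594, Mul(2, I, Pow(11, Rational(1, 2))))))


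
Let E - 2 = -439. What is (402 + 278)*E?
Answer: -297160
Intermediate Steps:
E = -437 (E = 2 - 439 = -437)
(402 + 278)*E = (402 + 278)*(-437) = 680*(-437) = -297160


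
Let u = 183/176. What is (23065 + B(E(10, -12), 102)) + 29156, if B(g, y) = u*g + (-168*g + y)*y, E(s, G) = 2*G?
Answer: 10425009/22 ≈ 4.7386e+5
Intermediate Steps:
u = 183/176 (u = 183*(1/176) = 183/176 ≈ 1.0398)
B(g, y) = 183*g/176 + y*(y - 168*g) (B(g, y) = 183*g/176 + (-168*g + y)*y = 183*g/176 + (y - 168*g)*y = 183*g/176 + y*(y - 168*g))
(23065 + B(E(10, -12), 102)) + 29156 = (23065 + (102**2 + 183*(2*(-12))/176 - 168*2*(-12)*102)) + 29156 = (23065 + (10404 + (183/176)*(-24) - 168*(-24)*102)) + 29156 = (23065 + (10404 - 549/22 + 411264)) + 29156 = (23065 + 9276147/22) + 29156 = 9783577/22 + 29156 = 10425009/22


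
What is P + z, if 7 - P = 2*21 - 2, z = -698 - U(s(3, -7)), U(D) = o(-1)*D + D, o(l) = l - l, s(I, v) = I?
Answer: -734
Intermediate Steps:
o(l) = 0
U(D) = D (U(D) = 0*D + D = 0 + D = D)
z = -701 (z = -698 - 1*3 = -698 - 3 = -701)
P = -33 (P = 7 - (2*21 - 2) = 7 - (42 - 2) = 7 - 1*40 = 7 - 40 = -33)
P + z = -33 - 701 = -734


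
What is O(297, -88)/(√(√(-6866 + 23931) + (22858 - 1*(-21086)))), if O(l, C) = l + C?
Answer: 209/√(43944 + √17065) ≈ 0.99552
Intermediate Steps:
O(l, C) = C + l
O(297, -88)/(√(√(-6866 + 23931) + (22858 - 1*(-21086)))) = (-88 + 297)/(√(√(-6866 + 23931) + (22858 - 1*(-21086)))) = 209/(√(√17065 + (22858 + 21086))) = 209/(√(√17065 + 43944)) = 209/(√(43944 + √17065)) = 209/√(43944 + √17065)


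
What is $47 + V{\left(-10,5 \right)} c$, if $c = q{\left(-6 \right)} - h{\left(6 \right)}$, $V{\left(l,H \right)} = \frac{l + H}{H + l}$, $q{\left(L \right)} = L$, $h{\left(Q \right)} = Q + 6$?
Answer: $29$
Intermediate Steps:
$h{\left(Q \right)} = 6 + Q$
$V{\left(l,H \right)} = 1$ ($V{\left(l,H \right)} = \frac{H + l}{H + l} = 1$)
$c = -18$ ($c = -6 - \left(6 + 6\right) = -6 - 12 = -18$)
$47 + V{\left(-10,5 \right)} c = 47 + 1 \left(-18\right) = 47 - 18 = 29$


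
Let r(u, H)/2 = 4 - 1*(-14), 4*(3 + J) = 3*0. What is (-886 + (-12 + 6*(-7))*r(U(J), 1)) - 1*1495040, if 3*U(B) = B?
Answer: -1497870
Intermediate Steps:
J = -3 (J = -3 + (3*0)/4 = -3 + (¼)*0 = -3 + 0 = -3)
U(B) = B/3
r(u, H) = 36 (r(u, H) = 2*(4 - 1*(-14)) = 2*(4 + 14) = 2*18 = 36)
(-886 + (-12 + 6*(-7))*r(U(J), 1)) - 1*1495040 = (-886 + (-12 + 6*(-7))*36) - 1*1495040 = (-886 + (-12 - 42)*36) - 1495040 = (-886 - 54*36) - 1495040 = (-886 - 1944) - 1495040 = -2830 - 1495040 = -1497870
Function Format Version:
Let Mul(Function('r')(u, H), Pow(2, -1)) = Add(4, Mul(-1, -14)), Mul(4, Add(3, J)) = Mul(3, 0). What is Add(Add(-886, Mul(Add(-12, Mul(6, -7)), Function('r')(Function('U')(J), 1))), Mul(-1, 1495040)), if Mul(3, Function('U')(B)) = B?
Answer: -1497870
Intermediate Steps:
J = -3 (J = Add(-3, Mul(Rational(1, 4), Mul(3, 0))) = Add(-3, Mul(Rational(1, 4), 0)) = Add(-3, 0) = -3)
Function('U')(B) = Mul(Rational(1, 3), B)
Function('r')(u, H) = 36 (Function('r')(u, H) = Mul(2, Add(4, Mul(-1, -14))) = Mul(2, Add(4, 14)) = Mul(2, 18) = 36)
Add(Add(-886, Mul(Add(-12, Mul(6, -7)), Function('r')(Function('U')(J), 1))), Mul(-1, 1495040)) = Add(Add(-886, Mul(Add(-12, Mul(6, -7)), 36)), Mul(-1, 1495040)) = Add(Add(-886, Mul(Add(-12, -42), 36)), -1495040) = Add(Add(-886, Mul(-54, 36)), -1495040) = Add(Add(-886, -1944), -1495040) = Add(-2830, -1495040) = -1497870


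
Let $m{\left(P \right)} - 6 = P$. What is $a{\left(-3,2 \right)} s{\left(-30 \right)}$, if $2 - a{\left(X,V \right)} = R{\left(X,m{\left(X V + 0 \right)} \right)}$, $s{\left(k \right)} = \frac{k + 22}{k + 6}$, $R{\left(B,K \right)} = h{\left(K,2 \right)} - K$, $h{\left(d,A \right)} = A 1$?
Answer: $0$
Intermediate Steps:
$m{\left(P \right)} = 6 + P$
$h{\left(d,A \right)} = A$
$R{\left(B,K \right)} = 2 - K$
$s{\left(k \right)} = \frac{22 + k}{6 + k}$
$a{\left(X,V \right)} = 6 + V X$ ($a{\left(X,V \right)} = 2 - \left(2 - \left(6 + \left(X V + 0\right)\right)\right) = 2 - \left(2 - \left(6 + \left(V X + 0\right)\right)\right) = 2 - \left(2 - \left(6 + V X\right)\right) = 2 - \left(-4 - V X\right) = 2 + \left(4 + V X\right) = 6 + V X$)
$a{\left(-3,2 \right)} s{\left(-30 \right)} = \left(6 + 2 \left(-3\right)\right) \frac{22 - 30}{6 - 30} = \left(6 - 6\right) \frac{1}{-24} \left(-8\right) = 0 \left(\left(- \frac{1}{24}\right) \left(-8\right)\right) = 0 \cdot \frac{1}{3} = 0$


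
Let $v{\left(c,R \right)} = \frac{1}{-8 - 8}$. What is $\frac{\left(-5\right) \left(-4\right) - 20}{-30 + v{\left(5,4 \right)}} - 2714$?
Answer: $-2714$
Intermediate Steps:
$v{\left(c,R \right)} = - \frac{1}{16}$ ($v{\left(c,R \right)} = \frac{1}{-16} = - \frac{1}{16}$)
$\frac{\left(-5\right) \left(-4\right) - 20}{-30 + v{\left(5,4 \right)}} - 2714 = \frac{\left(-5\right) \left(-4\right) - 20}{-30 - \frac{1}{16}} - 2714 = \frac{20 - 20}{- \frac{481}{16}} - 2714 = 0 \left(- \frac{16}{481}\right) - 2714 = 0 - 2714 = -2714$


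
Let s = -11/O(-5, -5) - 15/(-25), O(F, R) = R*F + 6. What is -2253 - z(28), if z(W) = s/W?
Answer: -4889029/2170 ≈ -2253.0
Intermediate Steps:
O(F, R) = 6 + F*R (O(F, R) = F*R + 6 = 6 + F*R)
s = 38/155 (s = -11/(6 - 5*(-5)) - 15/(-25) = -11/(6 + 25) - 15*(-1/25) = -11/31 + ⅗ = 38/155 ≈ 0.24516)
z(W) = 38/(155*W)
-2253 - z(28) = -2253 - 38/(155*28) = -2253 - 1*19/2170 = -2253 - 19/2170 = -4889029/2170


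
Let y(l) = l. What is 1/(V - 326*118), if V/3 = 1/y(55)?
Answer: -55/2115737 ≈ -2.5996e-5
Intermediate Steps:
V = 3/55 ≈ 0.054545
1/(V - 326*118) = 1/(3/55 - 326*118) = 1/(3/55 - 38468) = 1/(-2115737/55) = -55/2115737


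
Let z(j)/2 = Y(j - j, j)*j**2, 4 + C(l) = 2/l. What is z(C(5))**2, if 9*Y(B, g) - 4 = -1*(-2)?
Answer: 186624/625 ≈ 298.60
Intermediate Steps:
Y(B, g) = 2/3 (Y(B, g) = 4/9 + (-1*(-2))/9 = 4/9 + (1/9)*2 = 4/9 + 2/9 = 2/3)
C(l) = -4 + 2/l
z(j) = 4*j**2/3 (z(j) = 2*(2*j**2/3) = 4*j**2/3)
z(C(5))**2 = (4*(-4 + 2/5)**2/3)**2 = (4*(-18/5)**2/3)**2 = ((4/3)*(324/25))**2 = (432/25)**2 = 186624/625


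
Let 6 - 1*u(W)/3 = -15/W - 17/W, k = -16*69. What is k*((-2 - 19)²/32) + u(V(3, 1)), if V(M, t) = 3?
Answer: -30329/2 ≈ -15165.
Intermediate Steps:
k = -1104
u(W) = 18 + 96/W (u(W) = 18 - 3*(-15/W - 17/W) = 18 - (-96)/W = 18 + 96/W)
k*((-2 - 19)²/32) + u(V(3, 1)) = -1104*(-2 - 19)²/32 + (18 + 96/3) = -1104*(-21)²/32 + (18 + 96*(⅓)) = -486864/32 + (18 + 32) = -1104*441/32 + 50 = -30429/2 + 50 = -30329/2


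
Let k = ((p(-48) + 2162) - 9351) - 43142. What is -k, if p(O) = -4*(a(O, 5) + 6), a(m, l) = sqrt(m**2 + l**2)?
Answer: 50355 + 4*sqrt(2329) ≈ 50548.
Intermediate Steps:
a(m, l) = sqrt(l**2 + m**2)
p(O) = -24 - 4*sqrt(25 + O**2) (p(O) = -4*(sqrt(5**2 + O**2) + 6) = -4*(sqrt(25 + O**2) + 6) = -4*(6 + sqrt(25 + O**2)) = -24 - 4*sqrt(25 + O**2))
k = -50355 - 4*sqrt(2329) (k = (((-24 - 4*sqrt(25 + (-48)**2)) + 2162) - 9351) - 43142 = (((-24 - 4*sqrt(25 + 2304)) + 2162) - 9351) - 43142 = (((-24 - 4*sqrt(2329)) + 2162) - 9351) - 43142 = ((2138 - 4*sqrt(2329)) - 9351) - 43142 = (-7213 - 4*sqrt(2329)) - 43142 = -50355 - 4*sqrt(2329) ≈ -50548.)
-k = -(-50355 - 4*sqrt(2329)) = 50355 + 4*sqrt(2329)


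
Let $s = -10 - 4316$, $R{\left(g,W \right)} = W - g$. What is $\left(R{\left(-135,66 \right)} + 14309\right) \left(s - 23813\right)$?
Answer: $-408296890$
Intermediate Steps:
$s = -4326$ ($s = -10 - 4316 = -4326$)
$\left(R{\left(-135,66 \right)} + 14309\right) \left(s - 23813\right) = \left(\left(66 - -135\right) + 14309\right) \left(-4326 - 23813\right) = \left(\left(66 + 135\right) + 14309\right) \left(-28139\right) = \left(201 + 14309\right) \left(-28139\right) = 14510 \left(-28139\right) = -408296890$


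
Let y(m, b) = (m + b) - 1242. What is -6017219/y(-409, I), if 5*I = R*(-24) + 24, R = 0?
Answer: 30086095/8231 ≈ 3655.2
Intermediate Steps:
I = 24/5 (I = (0*(-24) + 24)/5 = (0 + 24)/5 = (⅕)*24 = 24/5 ≈ 4.8000)
y(m, b) = -1242 + b + m (y(m, b) = (b + m) - 1242 = -1242 + b + m)
-6017219/y(-409, I) = -6017219/(-1242 + 24/5 - 409) = -6017219/(-8231/5) = -6017219*(-5/8231) = 30086095/8231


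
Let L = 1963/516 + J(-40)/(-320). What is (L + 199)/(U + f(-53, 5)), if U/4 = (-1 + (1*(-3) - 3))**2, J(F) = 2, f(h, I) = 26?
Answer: 4185751/4582080 ≈ 0.91350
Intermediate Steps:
U = 196 (U = 4*(-1 + (1*(-3) - 3))**2 = 4*(-1 + (-3 - 3))**2 = 4*(-1 - 6)**2 = 4*(-7)**2 = 4*49 = 196)
L = 78391/20640 (L = 1963/516 + 2/(-320) = 1963*(1/516) + 2*(-1/320) = 1963/516 - 1/160 = 78391/20640 ≈ 3.7980)
(L + 199)/(U + f(-53, 5)) = (78391/20640 + 199)/(196 + 26) = (4185751/20640)/222 = (4185751/20640)*(1/222) = 4185751/4582080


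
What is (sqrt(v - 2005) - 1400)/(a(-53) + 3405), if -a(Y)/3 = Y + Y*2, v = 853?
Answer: -700/1941 + 4*I*sqrt(2)/647 ≈ -0.36064 + 0.0087432*I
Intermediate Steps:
a(Y) = -9*Y (a(Y) = -3*(Y + Y*2) = -3*(Y + 2*Y) = -9*Y)
(sqrt(v - 2005) - 1400)/(a(-53) + 3405) = (sqrt(853 - 2005) - 1400)/(-9*(-53) + 3405) = (sqrt(-1152) - 1400)/(477 + 3405) = (24*I*sqrt(2) - 1400)/3882 = (-1400 + 24*I*sqrt(2))*(1/3882) = -700/1941 + 4*I*sqrt(2)/647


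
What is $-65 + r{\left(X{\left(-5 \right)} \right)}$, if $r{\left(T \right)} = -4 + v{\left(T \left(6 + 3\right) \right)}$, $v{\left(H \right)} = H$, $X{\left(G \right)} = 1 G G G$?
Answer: $-1194$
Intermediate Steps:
$X{\left(G \right)} = G^{3}$ ($X{\left(G \right)} = G G^{2} = G^{3}$)
$r{\left(T \right)} = -4 + 9 T$ ($r{\left(T \right)} = -4 + T \left(6 + 3\right) = -4 + T 9 = -4 + 9 T$)
$-65 + r{\left(X{\left(-5 \right)} \right)} = -65 + \left(-4 + 9 \left(-5\right)^{3}\right) = -65 + \left(-4 + 9 \left(-125\right)\right) = -65 - 1129 = -1194$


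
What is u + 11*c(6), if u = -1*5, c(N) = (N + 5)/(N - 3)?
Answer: 106/3 ≈ 35.333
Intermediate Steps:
c(N) = (5 + N)/(-3 + N)
u = -5
u + 11*c(6) = -5 + 11*((5 + 6)/(-3 + 6)) = -5 + 11*(11/3) = -5 + 121/3 = 106/3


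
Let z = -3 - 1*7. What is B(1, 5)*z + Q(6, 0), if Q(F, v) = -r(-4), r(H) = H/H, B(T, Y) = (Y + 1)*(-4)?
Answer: 239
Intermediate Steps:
B(T, Y) = -4 - 4*Y (B(T, Y) = (1 + Y)*(-4) = -4 - 4*Y)
r(H) = 1
z = -10 (z = -3 - 7 = -10)
Q(F, v) = -1 (Q(F, v) = -1*1 = -1)
B(1, 5)*z + Q(6, 0) = (-4 - 4*5)*(-10) - 1 = (-4 - 20)*(-10) - 1 = -24*(-10) - 1 = 240 - 1 = 239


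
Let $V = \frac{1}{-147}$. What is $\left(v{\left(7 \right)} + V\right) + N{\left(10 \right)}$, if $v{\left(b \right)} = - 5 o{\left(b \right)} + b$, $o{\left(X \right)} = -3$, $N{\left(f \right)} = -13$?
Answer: $\frac{1322}{147} \approx 8.9932$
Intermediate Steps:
$V = - \frac{1}{147} \approx -0.0068027$
$v{\left(b \right)} = 15 + b$ ($v{\left(b \right)} = \left(-5\right) \left(-3\right) + b = 15 + b$)
$\left(v{\left(7 \right)} + V\right) + N{\left(10 \right)} = \left(\left(15 + 7\right) - \frac{1}{147}\right) - 13 = \left(22 - \frac{1}{147}\right) - 13 = \frac{3233}{147} - 13 = \frac{1322}{147}$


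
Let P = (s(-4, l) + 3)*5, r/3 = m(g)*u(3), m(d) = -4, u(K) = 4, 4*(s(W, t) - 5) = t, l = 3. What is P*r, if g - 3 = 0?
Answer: -2100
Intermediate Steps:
s(W, t) = 5 + t/4
g = 3 (g = 3 + 0 = 3)
r = -48 (r = 3*(-4*4) = 3*(-16) = -48)
P = 175/4 (P = ((5 + (¼)*3) + 3)*5 = ((5 + ¾) + 3)*5 = (23/4 + 3)*5 = (35/4)*5 = 175/4 ≈ 43.750)
P*r = (175/4)*(-48) = -2100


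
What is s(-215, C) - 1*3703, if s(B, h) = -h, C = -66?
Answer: -3637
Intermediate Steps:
s(-215, C) - 1*3703 = -1*(-66) - 1*3703 = 66 - 3703 = -3637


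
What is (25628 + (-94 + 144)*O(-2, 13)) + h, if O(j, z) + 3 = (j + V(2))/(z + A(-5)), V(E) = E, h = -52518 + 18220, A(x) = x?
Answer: -8820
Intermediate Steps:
h = -34298
O(j, z) = -3 + (2 + j)/(-5 + z) (O(j, z) = -3 + (j + 2)/(z - 5) = -3 + (2 + j)/(-5 + z))
(25628 + (-94 + 144)*O(-2, 13)) + h = (25628 + (-94 + 144)*((17 - 2 - 3*13)/(-5 + 13))) - 34298 = (25628 + 50*((17 - 2 - 39)/8)) - 34298 = (25628 + 50*((⅛)*(-24))) - 34298 = (25628 + 50*(-3)) - 34298 = (25628 - 150) - 34298 = 25478 - 34298 = -8820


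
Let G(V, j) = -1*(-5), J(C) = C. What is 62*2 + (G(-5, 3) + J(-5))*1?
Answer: 124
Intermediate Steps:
G(V, j) = 5
62*2 + (G(-5, 3) + J(-5))*1 = 62*2 + (5 - 5)*1 = 124 + 0*1 = 124 + 0 = 124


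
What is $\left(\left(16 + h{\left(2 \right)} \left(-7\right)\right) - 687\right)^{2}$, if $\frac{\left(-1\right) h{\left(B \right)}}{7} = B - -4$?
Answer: $142129$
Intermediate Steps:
$h{\left(B \right)} = -28 - 7 B$ ($h{\left(B \right)} = - 7 \left(B - -4\right) = - 7 \left(B + 4\right) = - 7 \left(4 + B\right) = -28 - 7 B$)
$\left(\left(16 + h{\left(2 \right)} \left(-7\right)\right) - 687\right)^{2} = \left(\left(16 + \left(-28 - 14\right) \left(-7\right)\right) - 687\right)^{2} = \left(\left(16 - -294\right) - 687\right)^{2} = \left(\left(16 + 294\right) - 687\right)^{2} = \left(310 - 687\right)^{2} = \left(-377\right)^{2} = 142129$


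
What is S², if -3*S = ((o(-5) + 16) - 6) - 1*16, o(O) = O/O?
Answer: 25/9 ≈ 2.7778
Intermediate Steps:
o(O) = 1
S = 5/3 (S = -(((1 + 16) - 6) - 1*16)/3 = -((17 - 6) - 16)/3 = -(11 - 16)/3 = -⅓*(-5) = 5/3 ≈ 1.6667)
S² = (5/3)² = 25/9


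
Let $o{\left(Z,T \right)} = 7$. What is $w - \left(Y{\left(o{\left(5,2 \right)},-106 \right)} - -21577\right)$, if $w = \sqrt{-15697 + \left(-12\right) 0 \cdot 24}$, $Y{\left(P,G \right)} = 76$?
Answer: $-21653 + i \sqrt{15697} \approx -21653.0 + 125.29 i$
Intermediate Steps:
$w = i \sqrt{15697}$ ($w = \sqrt{-15697 + 0 \cdot 24} = \sqrt{-15697 + 0} = \sqrt{-15697} = i \sqrt{15697} \approx 125.29 i$)
$w - \left(Y{\left(o{\left(5,2 \right)},-106 \right)} - -21577\right) = i \sqrt{15697} - \left(76 - -21577\right) = i \sqrt{15697} - \left(76 + 21577\right) = i \sqrt{15697} - 21653 = -21653 + i \sqrt{15697}$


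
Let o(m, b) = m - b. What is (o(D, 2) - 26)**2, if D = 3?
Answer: 625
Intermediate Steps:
(o(D, 2) - 26)**2 = ((3 - 1*2) - 26)**2 = ((3 - 2) - 26)**2 = (1 - 26)**2 = (-25)**2 = 625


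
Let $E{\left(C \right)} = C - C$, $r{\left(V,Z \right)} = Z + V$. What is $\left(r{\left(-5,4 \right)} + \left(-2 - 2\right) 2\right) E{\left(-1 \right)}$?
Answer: $0$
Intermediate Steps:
$r{\left(V,Z \right)} = V + Z$
$E{\left(C \right)} = 0$
$\left(r{\left(-5,4 \right)} + \left(-2 - 2\right) 2\right) E{\left(-1 \right)} = \left(\left(-5 + 4\right) + \left(-2 - 2\right) 2\right) 0 = \left(-1 - 8\right) 0 = \left(-9\right) 0 = 0$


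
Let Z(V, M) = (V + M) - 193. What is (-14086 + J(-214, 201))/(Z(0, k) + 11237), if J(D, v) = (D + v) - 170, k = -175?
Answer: -14269/10869 ≈ -1.3128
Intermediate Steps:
J(D, v) = -170 + D + v
Z(V, M) = -193 + M + V (Z(V, M) = (M + V) - 193 = -193 + M + V)
(-14086 + J(-214, 201))/(Z(0, k) + 11237) = (-14086 + (-170 - 214 + 201))/((-193 - 175 + 0) + 11237) = (-14086 - 183)/(-368 + 11237) = -14269/10869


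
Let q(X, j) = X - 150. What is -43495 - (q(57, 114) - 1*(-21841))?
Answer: -65243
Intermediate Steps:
q(X, j) = -150 + X
-43495 - (q(57, 114) - 1*(-21841)) = -43495 - ((-150 + 57) - 1*(-21841)) = -43495 - (-93 + 21841) = -43495 - 1*21748 = -43495 - 21748 = -65243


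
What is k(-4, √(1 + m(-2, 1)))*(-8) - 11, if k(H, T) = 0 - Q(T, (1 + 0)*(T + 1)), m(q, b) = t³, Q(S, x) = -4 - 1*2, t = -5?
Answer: -59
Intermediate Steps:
Q(S, x) = -6 (Q(S, x) = -4 - 2 = -6)
m(q, b) = -125 (m(q, b) = (-5)³ = -125)
k(H, T) = 6 (k(H, T) = 0 - 1*(-6) = 0 + 6 = 6)
k(-4, √(1 + m(-2, 1)))*(-8) - 11 = 6*(-8) - 11 = -48 - 11 = -59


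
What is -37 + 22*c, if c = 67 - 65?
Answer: 7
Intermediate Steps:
c = 2
-37 + 22*c = -37 + 22*2 = -37 + 44 = 7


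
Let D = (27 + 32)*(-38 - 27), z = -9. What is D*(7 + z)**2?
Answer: -15340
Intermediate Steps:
D = -3835 (D = 59*(-65) = -3835)
D*(7 + z)**2 = -3835*(7 - 9)**2 = -3835*(-2)**2 = -3835*4 = -15340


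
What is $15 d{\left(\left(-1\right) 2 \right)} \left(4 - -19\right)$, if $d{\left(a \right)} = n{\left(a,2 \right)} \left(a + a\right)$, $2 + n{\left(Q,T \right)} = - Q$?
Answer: $0$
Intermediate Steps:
$n{\left(Q,T \right)} = -2 - Q$
$d{\left(a \right)} = 2 a \left(-2 - a\right)$ ($d{\left(a \right)} = \left(-2 - a\right) \left(a + a\right) = \left(-2 - a\right) 2 a = 2 a \left(-2 - a\right)$)
$15 d{\left(\left(-1\right) 2 \right)} \left(4 - -19\right) = 15 \left(- 2 \left(\left(-1\right) 2\right) \left(2 - 2\right)\right) \left(4 - -19\right) = 15 \left(\left(-2\right) \left(-2\right) \left(2 - 2\right)\right) \left(4 + 19\right) = 15 \left(\left(-2\right) \left(-2\right) 0\right) 23 = 15 \cdot 0 \cdot 23 = 0 \cdot 23 = 0$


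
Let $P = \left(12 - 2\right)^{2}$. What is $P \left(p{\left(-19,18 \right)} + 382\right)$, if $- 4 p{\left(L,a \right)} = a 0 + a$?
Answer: $37750$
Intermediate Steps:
$p{\left(L,a \right)} = - \frac{a}{4}$ ($p{\left(L,a \right)} = - \frac{a 0 + a}{4} = - \frac{0 + a}{4} = - \frac{a}{4}$)
$P = 100$ ($P = 10^{2} = 100$)
$P \left(p{\left(-19,18 \right)} + 382\right) = 100 \left(\left(- \frac{1}{4}\right) 18 + 382\right) = 100 \left(- \frac{9}{2} + 382\right) = 100 \cdot \frac{755}{2} = 37750$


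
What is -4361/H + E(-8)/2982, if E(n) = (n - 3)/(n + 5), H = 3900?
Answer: -6495101/5814900 ≈ -1.1170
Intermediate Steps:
E(n) = (-3 + n)/(5 + n)
-4361/H + E(-8)/2982 = -4361/3900 + ((-3 - 8)/(5 - 8))/2982 = -4361*1/3900 + (-11/(-3))*(1/2982) = -4361/3900 - ⅓*(-11)*(1/2982) = -4361/3900 + (11/3)*(1/2982) = -4361/3900 + 11/8946 = -6495101/5814900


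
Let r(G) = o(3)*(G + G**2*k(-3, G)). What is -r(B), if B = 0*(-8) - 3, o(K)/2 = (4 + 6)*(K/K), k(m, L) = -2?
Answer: 420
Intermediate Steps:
o(K) = 20 (o(K) = 2*((4 + 6)*(K/K)) = 2*(10*1) = 2*10 = 20)
B = -3 (B = 0 - 3 = -3)
r(G) = -40*G**2 + 20*G (r(G) = 20*(G + G**2*(-2)) = 20*(G - 2*G**2) = -40*G**2 + 20*G)
-r(B) = -20*(-3)*(1 - 2*(-3)) = -20*(-3)*(1 + 6) = -20*(-3)*7 = -1*(-420) = 420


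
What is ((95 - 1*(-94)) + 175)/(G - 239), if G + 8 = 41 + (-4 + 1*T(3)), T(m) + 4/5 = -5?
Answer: -140/83 ≈ -1.6867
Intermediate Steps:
T(m) = -29/5 (T(m) = -4/5 - 5 = -29/5)
G = 116/5 (G = -8 + (41 + (-4 + 1*(-29/5))) = -8 + (41 + (-4 - 29/5)) = -8 + (41 - 49/5) = -8 + 156/5 = 116/5 ≈ 23.200)
((95 - 1*(-94)) + 175)/(G - 239) = ((95 - 1*(-94)) + 175)/(116/5 - 239) = ((95 + 94) + 175)/(-1079/5) = (189 + 175)*(-5/1079) = 364*(-5/1079) = -140/83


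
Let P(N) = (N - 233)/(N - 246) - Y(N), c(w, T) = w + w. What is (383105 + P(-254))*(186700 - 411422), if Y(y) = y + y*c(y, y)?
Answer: -14288272743307/250 ≈ -5.7153e+10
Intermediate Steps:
c(w, T) = 2*w
Y(y) = y + 2*y**2 (Y(y) = y + y*(2*y) = y + 2*y**2)
P(N) = (-233 + N)/(-246 + N) - N*(1 + 2*N) (P(N) = (N - 233)/(N - 246) - N*(1 + 2*N) = (-233 + N)/(-246 + N) - N*(1 + 2*N))
(383105 + P(-254))*(186700 - 411422) = (383105 + (-233 - 2*(-254)**3 + 247*(-254) + 491*(-254)**2)/(-246 - 254))*(186700 - 411422) = (383105 + (-233 - 2*(-16387064) - 62738 + 491*64516)/(-500))*(-224722) = (383105 - (-233 + 32774128 - 62738 + 31677356)/500)*(-224722) = (383105 - 1/500*64388513)*(-224722) = (383105 - 64388513/500)*(-224722) = (127163987/500)*(-224722) = -14288272743307/250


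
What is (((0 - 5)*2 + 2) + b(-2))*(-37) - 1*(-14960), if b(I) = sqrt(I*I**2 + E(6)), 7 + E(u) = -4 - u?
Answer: 15256 - 185*I ≈ 15256.0 - 185.0*I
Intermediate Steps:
E(u) = -11 - u (E(u) = -7 + (-4 - u) = -11 - u)
b(I) = sqrt(-17 + I**3) (b(I) = sqrt(I*I**2 + (-11 - 1*6)) = sqrt(I**3 + (-11 - 6)) = sqrt(I**3 - 17) = sqrt(-17 + I**3))
(((0 - 5)*2 + 2) + b(-2))*(-37) - 1*(-14960) = (((0 - 5)*2 + 2) + sqrt(-17 + (-2)**3))*(-37) - 1*(-14960) = ((-5*2 + 2) + sqrt(-17 - 8))*(-37) + 14960 = ((-10 + 2) + sqrt(-25))*(-37) + 14960 = (-8 + 5*I)*(-37) + 14960 = (296 - 185*I) + 14960 = 15256 - 185*I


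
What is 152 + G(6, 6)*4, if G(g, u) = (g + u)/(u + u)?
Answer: 156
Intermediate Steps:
G(g, u) = (g + u)/(2*u) (G(g, u) = (g + u)/((2*u)) = (g + u)*(1/(2*u)) = (g + u)/(2*u))
152 + G(6, 6)*4 = 152 + ((½)*(6 + 6)/6)*4 = 152 + ((½)*(⅙)*12)*4 = 152 + 1*4 = 152 + 4 = 156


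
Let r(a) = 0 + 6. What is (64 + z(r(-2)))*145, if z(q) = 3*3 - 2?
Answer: 10295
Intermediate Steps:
r(a) = 6
z(q) = 7 (z(q) = 9 - 2 = 7)
(64 + z(r(-2)))*145 = (64 + 7)*145 = 71*145 = 10295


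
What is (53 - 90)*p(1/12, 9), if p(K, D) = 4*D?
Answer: -1332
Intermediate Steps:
(53 - 90)*p(1/12, 9) = (53 - 90)*(4*9) = -37*36 = -1332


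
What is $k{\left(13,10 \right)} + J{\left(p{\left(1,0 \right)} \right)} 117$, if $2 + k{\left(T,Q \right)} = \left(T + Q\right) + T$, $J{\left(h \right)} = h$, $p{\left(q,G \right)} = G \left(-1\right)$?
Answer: $34$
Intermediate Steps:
$p{\left(q,G \right)} = - G$
$k{\left(T,Q \right)} = -2 + Q + 2 T$ ($k{\left(T,Q \right)} = -2 + \left(\left(T + Q\right) + T\right) = -2 + \left(\left(Q + T\right) + T\right) = -2 + \left(Q + 2 T\right) = -2 + Q + 2 T$)
$k{\left(13,10 \right)} + J{\left(p{\left(1,0 \right)} \right)} 117 = \left(-2 + 10 + 2 \cdot 13\right) + \left(-1\right) 0 \cdot 117 = \left(-2 + 10 + 26\right) + 0 \cdot 117 = 34 + 0 = 34$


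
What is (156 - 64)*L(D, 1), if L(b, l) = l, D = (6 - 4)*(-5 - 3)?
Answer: 92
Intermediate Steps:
D = -16 (D = 2*(-8) = -16)
(156 - 64)*L(D, 1) = (156 - 64)*1 = 92*1 = 92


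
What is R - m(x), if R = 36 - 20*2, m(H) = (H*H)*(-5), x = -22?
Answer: 2416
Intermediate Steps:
m(H) = -5*H² (m(H) = H²*(-5) = -5*H²)
R = -4 (R = 36 - 40 = -4)
R - m(x) = -4 - (-5)*(-22)² = -4 - (-5)*484 = -4 - 1*(-2420) = -4 + 2420 = 2416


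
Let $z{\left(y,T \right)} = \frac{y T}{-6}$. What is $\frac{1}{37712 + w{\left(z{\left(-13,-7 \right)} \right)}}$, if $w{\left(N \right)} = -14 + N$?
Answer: $\frac{6}{226097} \approx 2.6537 \cdot 10^{-5}$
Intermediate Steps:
$z{\left(y,T \right)} = - \frac{T y}{6}$ ($z{\left(y,T \right)} = T y \left(- \frac{1}{6}\right) = - \frac{T y}{6}$)
$\frac{1}{37712 + w{\left(z{\left(-13,-7 \right)} \right)}} = \frac{1}{37712 - \left(14 - - \frac{91}{6}\right)} = \frac{1}{37712 - \frac{175}{6}} = \frac{1}{\frac{226097}{6}} = \frac{6}{226097}$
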